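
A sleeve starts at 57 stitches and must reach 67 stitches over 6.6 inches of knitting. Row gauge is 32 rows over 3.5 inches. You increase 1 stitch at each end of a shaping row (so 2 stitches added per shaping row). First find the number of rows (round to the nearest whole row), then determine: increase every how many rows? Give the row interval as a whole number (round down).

Rows = 6.6 × 9.143 = 60.3 → 60 rows.
Stitches to add: 10 → 5 shaping rows (at 2 st each).
60 / 5 = 12.00 → every 12 rows.

Increase every 12th row.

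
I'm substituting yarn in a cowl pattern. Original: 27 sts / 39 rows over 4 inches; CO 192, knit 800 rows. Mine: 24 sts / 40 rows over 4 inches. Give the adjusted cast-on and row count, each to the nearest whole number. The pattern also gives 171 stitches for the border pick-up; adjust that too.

Stitches: 192 × 24/27 = 170.67 → 171.
Rows: 800 × 40/39 = 820.51 → 821.
border pick-up: 171 × 24/27 = 152.00 → 152.

Cast on 171 stitches; work 821 rows; border pick-up 152 stitches.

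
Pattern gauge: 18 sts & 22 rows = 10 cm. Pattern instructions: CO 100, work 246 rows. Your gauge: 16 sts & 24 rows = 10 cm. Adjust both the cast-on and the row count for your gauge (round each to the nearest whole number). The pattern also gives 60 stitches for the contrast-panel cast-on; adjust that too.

Cast on 89 stitches; work 268 rows; contrast-panel cast-on 53 stitches.

Stitches: 100 × 16/18 = 88.89 → 89.
Rows: 246 × 24/22 = 268.36 → 268.
contrast-panel cast-on: 60 × 16/18 = 53.33 → 53.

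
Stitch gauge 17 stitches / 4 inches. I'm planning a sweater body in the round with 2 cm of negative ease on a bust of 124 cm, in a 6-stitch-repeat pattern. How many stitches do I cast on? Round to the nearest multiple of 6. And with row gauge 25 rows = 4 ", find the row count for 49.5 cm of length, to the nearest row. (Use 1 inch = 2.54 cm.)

Cast on 204 stitches; work 122 rows.

Finished = 124 − 2 = 122 cm.
122 cm × 1/2.54 = 48.03 inches.
17/4 = 4.25 sts per in; 48.03 × 4.25 = 204.13 sts.
Nearest multiple of 6 → 204.
49.5 cm = 19.49 inches; × 6.25 = 121.80 → 122 rows.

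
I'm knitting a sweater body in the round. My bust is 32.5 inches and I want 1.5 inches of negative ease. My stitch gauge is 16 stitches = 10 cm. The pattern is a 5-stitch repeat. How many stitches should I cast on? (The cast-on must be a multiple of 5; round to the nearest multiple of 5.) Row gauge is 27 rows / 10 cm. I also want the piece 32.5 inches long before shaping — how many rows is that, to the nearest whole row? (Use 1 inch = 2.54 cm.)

Cast on 125 stitches; work 223 rows.

Finished = 32.5 − 1.5 = 31 inches.
31 inches × 2.54 = 78.74 cm.
16/10 = 1.6 sts per cm; 78.74 × 1.6 = 125.98 sts.
Nearest multiple of 5 → 125.
32.5 inches = 82.55 cm; × 2.7 = 222.88 → 223 rows.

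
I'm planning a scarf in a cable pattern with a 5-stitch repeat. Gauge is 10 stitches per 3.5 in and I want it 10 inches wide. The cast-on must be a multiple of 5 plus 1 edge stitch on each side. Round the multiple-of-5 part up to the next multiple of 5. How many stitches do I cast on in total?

Cast on 32 stitches.

10 / 3.5 = 2.857 sts per inch.
10 × 2.857 = 28.57 sts.
Less 2 edge sts → 26.57 for the repeat.
Next multiple of 5: 30.
Add back 2 edge sts → 32.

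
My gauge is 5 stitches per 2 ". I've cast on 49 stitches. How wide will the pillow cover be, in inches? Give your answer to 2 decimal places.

19.60 inches.

5 stitches / 2 inch = 2.5 stitches per inch.
49 / 2.5 = 19.600 inches.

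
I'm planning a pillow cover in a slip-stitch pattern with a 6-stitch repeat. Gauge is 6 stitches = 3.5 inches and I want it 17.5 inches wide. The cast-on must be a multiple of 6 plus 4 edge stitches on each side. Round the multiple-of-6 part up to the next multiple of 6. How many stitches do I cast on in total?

32 stitches.

6 / 3.5 = 1.714 sts per inch.
17.5 × 1.714 = 30.00 sts.
Less 8 edge sts → 22.00 for the repeat.
Next multiple of 6: 24.
Add back 8 edge sts → 32.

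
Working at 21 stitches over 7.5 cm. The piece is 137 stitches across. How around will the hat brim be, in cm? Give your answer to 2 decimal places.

48.93 cm.

21 stitches / 7.5 cm = 2.8 stitches per cm.
137 / 2.8 = 48.929 cm.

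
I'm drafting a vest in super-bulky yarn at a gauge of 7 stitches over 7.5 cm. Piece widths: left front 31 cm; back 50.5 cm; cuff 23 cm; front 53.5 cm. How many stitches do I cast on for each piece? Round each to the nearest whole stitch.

left front 29; back 47; cuff 21; front 50.

Rate = 7/7.5 = 0.933 sts per cm.
left front: 31 × 0.933 = 28.93 → 29.
back: 50.5 × 0.933 = 47.13 → 47.
cuff: 23 × 0.933 = 21.47 → 21.
front: 53.5 × 0.933 = 49.93 → 50.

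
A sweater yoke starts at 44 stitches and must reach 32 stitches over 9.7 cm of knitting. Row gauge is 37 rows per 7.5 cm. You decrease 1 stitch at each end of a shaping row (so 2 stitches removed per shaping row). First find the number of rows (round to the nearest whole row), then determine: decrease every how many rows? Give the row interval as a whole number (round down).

Decrease every 8th row.

Rows = 9.7 × 4.933 = 47.9 → 48 rows.
Stitches to remove: 12 → 6 shaping rows (at 2 st each).
48 / 6 = 8.00 → every 8 rows.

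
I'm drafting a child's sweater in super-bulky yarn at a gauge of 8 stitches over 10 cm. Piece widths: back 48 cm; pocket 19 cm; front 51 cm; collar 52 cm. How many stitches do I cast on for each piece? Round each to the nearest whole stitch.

Rate = 8/10 = 0.8 sts per cm.
back: 48 × 0.8 = 38.40 → 38.
pocket: 19 × 0.8 = 15.20 → 15.
front: 51 × 0.8 = 40.80 → 41.
collar: 52 × 0.8 = 41.60 → 42.

back 38; pocket 15; front 41; collar 42.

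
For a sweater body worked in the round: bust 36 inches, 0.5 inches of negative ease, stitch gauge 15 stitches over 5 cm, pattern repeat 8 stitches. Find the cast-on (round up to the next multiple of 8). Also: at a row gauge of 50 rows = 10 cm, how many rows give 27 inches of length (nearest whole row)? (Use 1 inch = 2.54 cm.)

Finished = 36 − 0.5 = 35.5 inches.
35.5 inches × 2.54 = 90.17 cm.
15/5 = 3 sts per cm; 90.17 × 3 = 270.51 sts.
Next multiple of 8 → 272.
27 inches = 68.58 cm; × 5 = 342.90 → 343 rows.

Cast on 272 stitches; work 343 rows.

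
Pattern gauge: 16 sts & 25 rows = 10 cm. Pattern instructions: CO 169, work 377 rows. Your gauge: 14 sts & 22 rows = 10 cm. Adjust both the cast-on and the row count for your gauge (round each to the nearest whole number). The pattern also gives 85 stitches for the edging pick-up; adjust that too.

Cast on 148 stitches; work 332 rows; edging pick-up 74 stitches.

Stitches: 169 × 14/16 = 147.88 → 148.
Rows: 377 × 22/25 = 331.76 → 332.
edging pick-up: 85 × 14/16 = 74.38 → 74.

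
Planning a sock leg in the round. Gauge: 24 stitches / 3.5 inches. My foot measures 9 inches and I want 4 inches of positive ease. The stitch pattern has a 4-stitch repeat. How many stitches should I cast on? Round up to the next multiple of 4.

Cast on 92 stitches.

Finished = 9 + 4 = 13 inches.
24 / 3.5 = 6.857 sts/in.
13 × 6.857 = 89.14 sts.
Next multiple of 4: 92.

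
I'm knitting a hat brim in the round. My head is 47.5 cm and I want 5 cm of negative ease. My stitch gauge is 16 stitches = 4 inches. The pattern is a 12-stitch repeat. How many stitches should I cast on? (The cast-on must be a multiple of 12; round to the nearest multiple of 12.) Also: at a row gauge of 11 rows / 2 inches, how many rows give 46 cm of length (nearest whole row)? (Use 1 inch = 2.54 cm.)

Finished = 47.5 − 5 = 42.5 cm.
42.5 cm × 1/2.54 = 16.73 inches.
16/4 = 4 sts per in; 16.73 × 4 = 66.93 sts.
Nearest multiple of 12 → 72.
46 cm = 18.11 inches; × 5.5 = 99.61 → 100 rows.

Cast on 72 stitches; work 100 rows.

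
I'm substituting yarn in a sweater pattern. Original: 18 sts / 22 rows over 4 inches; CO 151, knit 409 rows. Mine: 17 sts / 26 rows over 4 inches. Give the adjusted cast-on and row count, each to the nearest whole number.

Stitches: 151 × 17/18 = 142.61 → 143.
Rows: 409 × 26/22 = 483.36 → 483.

Cast on 143 stitches; work 483 rows.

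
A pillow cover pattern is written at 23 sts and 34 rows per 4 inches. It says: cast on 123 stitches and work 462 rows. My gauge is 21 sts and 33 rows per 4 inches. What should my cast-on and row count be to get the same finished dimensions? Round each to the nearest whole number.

Cast on 112 stitches; work 448 rows.

Stitches: 123 × 21/23 = 112.30 → 112.
Rows: 462 × 33/34 = 448.41 → 448.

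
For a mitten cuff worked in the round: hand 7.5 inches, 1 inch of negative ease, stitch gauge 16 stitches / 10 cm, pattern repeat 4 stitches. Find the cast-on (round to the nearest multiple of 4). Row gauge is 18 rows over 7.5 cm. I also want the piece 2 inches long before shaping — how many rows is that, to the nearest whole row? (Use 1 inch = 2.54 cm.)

Finished = 7.5 − 1 = 6.5 inches.
6.5 inches × 2.54 = 16.51 cm.
16/10 = 1.6 sts per cm; 16.51 × 1.6 = 26.42 sts.
Nearest multiple of 4 → 28.
2 inches = 5.08 cm; × 2.4 = 12.19 → 12 rows.

Cast on 28 stitches; work 12 rows.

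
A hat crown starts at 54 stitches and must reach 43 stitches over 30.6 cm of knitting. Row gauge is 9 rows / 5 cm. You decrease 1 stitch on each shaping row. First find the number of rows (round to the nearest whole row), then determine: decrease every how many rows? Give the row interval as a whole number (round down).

Decrease every 5th row.

Rows = 30.6 × 1.8 = 55.1 → 55 rows.
Stitches to remove: 11 → 11 shaping rows (at 1 st each).
55 / 11 = 5.00 → every 5 rows.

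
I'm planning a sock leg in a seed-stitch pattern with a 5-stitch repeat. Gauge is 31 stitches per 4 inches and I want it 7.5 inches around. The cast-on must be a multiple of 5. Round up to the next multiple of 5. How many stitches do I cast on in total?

CO 60 sts.

31 / 4 = 7.75 sts per inch.
7.5 × 7.75 = 58.12 sts.
Next multiple of 5: 60.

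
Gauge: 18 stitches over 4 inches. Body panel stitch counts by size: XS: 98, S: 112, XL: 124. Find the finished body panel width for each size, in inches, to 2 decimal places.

XS 21.78 inches; S 24.89 inches; XL 27.56 inches.

18/4 = 4.5 sts per in.
XS: 98 / 4.5 = 21.778 → 21.78 in.
S: 112 / 4.5 = 24.889 → 24.89 in.
XL: 124 / 4.5 = 27.556 → 27.56 in.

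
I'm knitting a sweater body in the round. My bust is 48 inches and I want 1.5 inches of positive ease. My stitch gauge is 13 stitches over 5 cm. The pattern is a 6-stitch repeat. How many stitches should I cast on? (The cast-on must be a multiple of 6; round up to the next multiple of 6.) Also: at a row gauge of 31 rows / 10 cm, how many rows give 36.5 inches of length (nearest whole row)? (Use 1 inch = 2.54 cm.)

Cast on 330 stitches; work 287 rows.

Finished = 48 + 1.5 = 49.5 inches.
49.5 inches × 2.54 = 125.73 cm.
13/5 = 2.6 sts per cm; 125.73 × 2.6 = 326.90 sts.
Next multiple of 6 → 330.
36.5 inches = 92.71 cm; × 3.1 = 287.40 → 287 rows.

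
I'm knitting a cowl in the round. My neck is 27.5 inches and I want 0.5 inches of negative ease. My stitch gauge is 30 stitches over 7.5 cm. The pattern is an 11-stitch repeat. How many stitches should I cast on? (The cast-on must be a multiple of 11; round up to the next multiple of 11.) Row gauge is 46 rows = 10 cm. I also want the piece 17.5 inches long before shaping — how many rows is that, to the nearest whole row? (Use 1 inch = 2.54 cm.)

Finished = 27.5 − 0.5 = 27 inches.
27 inches × 2.54 = 68.58 cm.
30/7.5 = 4 sts per cm; 68.58 × 4 = 274.32 sts.
Next multiple of 11 → 275.
17.5 inches = 44.45 cm; × 4.6 = 204.47 → 204 rows.

Cast on 275 stitches; work 204 rows.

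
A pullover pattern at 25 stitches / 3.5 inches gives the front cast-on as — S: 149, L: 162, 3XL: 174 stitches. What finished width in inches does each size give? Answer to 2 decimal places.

25/3.5 = 7.143 sts per in.
S: 149 / 7.143 = 20.860 → 20.86 in.
L: 162 / 7.143 = 22.680 → 22.68 in.
3XL: 174 / 7.143 = 24.360 → 24.36 in.

S 20.86 inches; L 22.68 inches; 3XL 24.36 inches.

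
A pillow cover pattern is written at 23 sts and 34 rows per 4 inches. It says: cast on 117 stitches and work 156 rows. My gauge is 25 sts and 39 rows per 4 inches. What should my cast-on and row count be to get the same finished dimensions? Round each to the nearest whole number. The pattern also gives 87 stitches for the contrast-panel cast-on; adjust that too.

Stitches: 117 × 25/23 = 127.17 → 127.
Rows: 156 × 39/34 = 178.94 → 179.
contrast-panel cast-on: 87 × 25/23 = 94.57 → 95.

Cast on 127 stitches; work 179 rows; contrast-panel cast-on 95 stitches.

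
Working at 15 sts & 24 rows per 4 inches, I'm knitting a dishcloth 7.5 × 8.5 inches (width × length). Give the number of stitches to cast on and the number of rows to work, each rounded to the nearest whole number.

Stitch gauge = 15/4 = 3.75 sts/in; 7.5 × 3.75 = 28.12 → 28 sts.
Row gauge = 24/4 = 6 rows/in; 8.5 × 6 = 51.00 → 51 rows.

Cast on 28 stitches and work 51 rows.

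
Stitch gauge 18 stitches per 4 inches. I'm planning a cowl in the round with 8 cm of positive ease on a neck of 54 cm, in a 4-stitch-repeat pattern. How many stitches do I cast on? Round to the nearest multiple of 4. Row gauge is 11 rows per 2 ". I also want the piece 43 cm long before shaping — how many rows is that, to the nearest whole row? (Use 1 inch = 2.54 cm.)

Cast on 108 stitches; work 93 rows.

Finished = 54 + 8 = 62 cm.
62 cm × 1/2.54 = 24.41 inches.
18/4 = 4.5 sts per in; 24.41 × 4.5 = 109.84 sts.
Nearest multiple of 4 → 108.
43 cm = 16.93 inches; × 5.5 = 93.11 → 93 rows.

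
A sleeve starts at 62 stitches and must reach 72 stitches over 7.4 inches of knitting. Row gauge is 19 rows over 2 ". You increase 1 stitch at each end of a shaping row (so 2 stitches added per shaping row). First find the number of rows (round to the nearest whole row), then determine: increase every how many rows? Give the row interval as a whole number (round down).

Increase every 14th row.

Rows = 7.4 × 9.5 = 70.3 → 70 rows.
Stitches to add: 10 → 5 shaping rows (at 2 st each).
70 / 5 = 14.00 → every 14 rows.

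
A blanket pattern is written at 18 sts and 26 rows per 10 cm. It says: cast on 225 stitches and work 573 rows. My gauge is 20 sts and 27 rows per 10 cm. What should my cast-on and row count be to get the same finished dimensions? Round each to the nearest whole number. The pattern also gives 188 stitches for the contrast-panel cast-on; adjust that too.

Stitches: 225 × 20/18 = 250.00 → 250.
Rows: 573 × 27/26 = 595.04 → 595.
contrast-panel cast-on: 188 × 20/18 = 208.89 → 209.

Cast on 250 stitches; work 595 rows; contrast-panel cast-on 209 stitches.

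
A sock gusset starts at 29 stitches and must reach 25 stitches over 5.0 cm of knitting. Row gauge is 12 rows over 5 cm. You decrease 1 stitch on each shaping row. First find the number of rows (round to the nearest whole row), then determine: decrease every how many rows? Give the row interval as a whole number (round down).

Rows = 5.0 × 2.4 = 12.0 → 12 rows.
Stitches to remove: 4 → 4 shaping rows (at 1 st each).
12 / 4 = 3.00 → every 3 rows.

Decrease every 3rd row.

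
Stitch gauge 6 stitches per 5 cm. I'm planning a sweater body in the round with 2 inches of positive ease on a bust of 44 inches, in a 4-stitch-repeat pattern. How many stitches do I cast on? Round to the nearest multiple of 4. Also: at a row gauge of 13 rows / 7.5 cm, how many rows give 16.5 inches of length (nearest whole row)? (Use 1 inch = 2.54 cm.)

Cast on 140 stitches; work 73 rows.

Finished = 44 + 2 = 46 inches.
46 inches × 2.54 = 116.84 cm.
6/5 = 1.2 sts per cm; 116.84 × 1.2 = 140.21 sts.
Nearest multiple of 4 → 140.
16.5 inches = 41.91 cm; × 1.733 = 72.64 → 73 rows.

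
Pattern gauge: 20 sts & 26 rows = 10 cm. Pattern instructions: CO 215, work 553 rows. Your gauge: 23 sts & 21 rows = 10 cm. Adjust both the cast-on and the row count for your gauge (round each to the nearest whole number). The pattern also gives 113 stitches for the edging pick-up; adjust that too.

Stitches: 215 × 23/20 = 247.25 → 247.
Rows: 553 × 21/26 = 446.65 → 447.
edging pick-up: 113 × 23/20 = 129.95 → 130.

Cast on 247 stitches; work 447 rows; edging pick-up 130 stitches.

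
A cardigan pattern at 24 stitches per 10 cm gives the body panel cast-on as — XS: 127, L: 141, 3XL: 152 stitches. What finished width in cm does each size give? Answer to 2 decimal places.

XS 52.92 cm; L 58.75 cm; 3XL 63.33 cm.

24/10 = 2.4 sts per cm.
XS: 127 / 2.4 = 52.917 → 52.92 cm.
L: 141 / 2.4 = 58.750 → 58.75 cm.
3XL: 152 / 2.4 = 63.333 → 63.33 cm.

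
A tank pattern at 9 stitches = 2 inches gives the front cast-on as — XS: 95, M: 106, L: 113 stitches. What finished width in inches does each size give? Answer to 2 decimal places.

9/2 = 4.5 sts per in.
XS: 95 / 4.5 = 21.111 → 21.11 in.
M: 106 / 4.5 = 23.556 → 23.56 in.
L: 113 / 4.5 = 25.111 → 25.11 in.

XS 21.11 inches; M 23.56 inches; L 25.11 inches.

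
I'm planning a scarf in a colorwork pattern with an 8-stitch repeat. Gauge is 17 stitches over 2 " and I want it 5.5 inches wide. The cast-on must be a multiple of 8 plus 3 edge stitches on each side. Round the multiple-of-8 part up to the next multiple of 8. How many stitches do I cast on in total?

17 / 2 = 8.5 sts per inch.
5.5 × 8.5 = 46.75 sts.
Less 6 edge sts → 40.75 for the repeat.
Next multiple of 8: 48.
Add back 6 edge sts → 54.

CO 54 sts.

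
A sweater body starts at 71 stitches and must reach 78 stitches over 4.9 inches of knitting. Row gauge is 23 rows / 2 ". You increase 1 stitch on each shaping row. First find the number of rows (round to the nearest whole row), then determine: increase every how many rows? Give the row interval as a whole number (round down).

Increase every 8th row.

Rows = 4.9 × 11.5 = 56.4 → 56 rows.
Stitches to add: 7 → 7 shaping rows (at 1 st each).
56 / 7 = 8.00 → every 8 rows.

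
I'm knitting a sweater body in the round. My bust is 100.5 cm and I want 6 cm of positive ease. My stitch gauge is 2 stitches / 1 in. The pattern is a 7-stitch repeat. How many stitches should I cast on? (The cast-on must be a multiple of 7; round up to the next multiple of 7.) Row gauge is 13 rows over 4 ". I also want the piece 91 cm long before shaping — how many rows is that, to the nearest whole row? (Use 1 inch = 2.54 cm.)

Finished = 100.5 + 6 = 106.5 cm.
106.5 cm × 1/2.54 = 41.93 inches.
2/1 = 2 sts per in; 41.93 × 2 = 83.86 sts.
Next multiple of 7 → 84.
91 cm = 35.83 inches; × 3.25 = 116.44 → 116 rows.

Cast on 84 stitches; work 116 rows.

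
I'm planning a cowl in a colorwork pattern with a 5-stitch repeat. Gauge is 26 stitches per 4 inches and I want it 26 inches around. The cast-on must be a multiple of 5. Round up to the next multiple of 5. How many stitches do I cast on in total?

26 / 4 = 6.5 sts per inch.
26 × 6.5 = 169.00 sts.
Next multiple of 5: 170.

Cast on 170 stitches.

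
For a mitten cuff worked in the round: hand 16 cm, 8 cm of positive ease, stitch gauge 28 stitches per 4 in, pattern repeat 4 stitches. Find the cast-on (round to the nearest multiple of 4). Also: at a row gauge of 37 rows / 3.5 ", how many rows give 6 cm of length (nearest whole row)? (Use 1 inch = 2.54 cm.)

Finished = 16 + 8 = 24 cm.
24 cm × 1/2.54 = 9.45 inches.
28/4 = 7 sts per in; 9.45 × 7 = 66.14 sts.
Nearest multiple of 4 → 68.
6 cm = 2.36 inches; × 10.571 = 24.97 → 25 rows.

Cast on 68 stitches; work 25 rows.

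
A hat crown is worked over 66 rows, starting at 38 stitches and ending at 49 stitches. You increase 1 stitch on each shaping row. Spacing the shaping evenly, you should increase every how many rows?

Increase every 6th row.

Stitches to add: |49 − 38| = 11.
Shaping rows needed: 11 / 1 = 11.
66 rows / 11 = every 6 rows.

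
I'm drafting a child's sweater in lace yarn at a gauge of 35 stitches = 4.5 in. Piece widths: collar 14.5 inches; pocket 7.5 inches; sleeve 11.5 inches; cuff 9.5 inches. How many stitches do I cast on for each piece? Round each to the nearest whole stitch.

Rate = 35/4.5 = 7.778 sts per in.
collar: 14.5 × 7.778 = 112.78 → 113.
pocket: 7.5 × 7.778 = 58.33 → 58.
sleeve: 11.5 × 7.778 = 89.44 → 89.
cuff: 9.5 × 7.778 = 73.89 → 74.

collar 113; pocket 58; sleeve 89; cuff 74.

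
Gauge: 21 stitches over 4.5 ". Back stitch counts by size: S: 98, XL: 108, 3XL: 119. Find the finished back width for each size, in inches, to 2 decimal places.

S 21.00 inches; XL 23.14 inches; 3XL 25.50 inches.

21/4.5 = 4.667 sts per in.
S: 98 / 4.667 = 21.000 → 21.00 in.
XL: 108 / 4.667 = 23.143 → 23.14 in.
3XL: 119 / 4.667 = 25.500 → 25.50 in.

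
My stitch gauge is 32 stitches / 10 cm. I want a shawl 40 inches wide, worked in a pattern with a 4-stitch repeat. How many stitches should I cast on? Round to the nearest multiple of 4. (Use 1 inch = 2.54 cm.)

40 in = 40 × 2.54 = 101.60 cm.
32 / 10 = 3.2 sts/cm.
101.60 × 3.2 = 325.12 sts.
→ 324.

CO 324 sts.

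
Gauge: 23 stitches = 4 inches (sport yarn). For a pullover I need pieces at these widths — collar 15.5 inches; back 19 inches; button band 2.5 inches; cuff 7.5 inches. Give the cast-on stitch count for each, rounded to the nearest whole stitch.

collar 89; back 109; button band 14; cuff 43.

Rate = 23/4 = 5.75 sts per in.
collar: 15.5 × 5.75 = 89.12 → 89.
back: 19 × 5.75 = 109.25 → 109.
button band: 2.5 × 5.75 = 14.38 → 14.
cuff: 7.5 × 5.75 = 43.12 → 43.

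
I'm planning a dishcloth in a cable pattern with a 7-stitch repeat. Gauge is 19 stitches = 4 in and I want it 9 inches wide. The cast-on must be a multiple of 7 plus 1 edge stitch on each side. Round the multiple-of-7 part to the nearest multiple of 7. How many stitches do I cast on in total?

CO 44 sts.

19 / 4 = 4.75 sts per inch.
9 × 4.75 = 42.75 sts.
Less 2 edge sts → 40.75 for the repeat.
Nearest multiple of 7: 42.
Add back 2 edge sts → 44.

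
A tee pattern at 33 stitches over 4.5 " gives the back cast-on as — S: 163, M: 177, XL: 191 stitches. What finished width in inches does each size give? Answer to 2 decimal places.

33/4.5 = 7.333 sts per in.
S: 163 / 7.333 = 22.227 → 22.23 in.
M: 177 / 7.333 = 24.136 → 24.14 in.
XL: 191 / 7.333 = 26.045 → 26.05 in.

S 22.23 inches; M 24.14 inches; XL 26.05 inches.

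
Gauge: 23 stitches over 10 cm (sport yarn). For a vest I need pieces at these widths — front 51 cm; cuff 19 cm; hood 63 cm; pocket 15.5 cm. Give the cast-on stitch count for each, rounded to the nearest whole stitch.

Rate = 23/10 = 2.3 sts per cm.
front: 51 × 2.3 = 117.30 → 117.
cuff: 19 × 2.3 = 43.70 → 44.
hood: 63 × 2.3 = 144.90 → 145.
pocket: 15.5 × 2.3 = 35.65 → 36.

front 117; cuff 44; hood 145; pocket 36.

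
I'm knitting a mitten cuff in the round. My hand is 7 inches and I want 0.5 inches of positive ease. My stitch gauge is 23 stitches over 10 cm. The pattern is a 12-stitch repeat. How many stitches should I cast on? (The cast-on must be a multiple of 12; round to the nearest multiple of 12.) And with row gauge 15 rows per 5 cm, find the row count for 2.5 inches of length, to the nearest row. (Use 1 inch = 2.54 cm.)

Finished = 7 + 0.5 = 7.5 inches.
7.5 inches × 2.54 = 19.05 cm.
23/10 = 2.3 sts per cm; 19.05 × 2.3 = 43.81 sts.
Nearest multiple of 12 → 48.
2.5 inches = 6.35 cm; × 3 = 19.05 → 19 rows.

Cast on 48 stitches; work 19 rows.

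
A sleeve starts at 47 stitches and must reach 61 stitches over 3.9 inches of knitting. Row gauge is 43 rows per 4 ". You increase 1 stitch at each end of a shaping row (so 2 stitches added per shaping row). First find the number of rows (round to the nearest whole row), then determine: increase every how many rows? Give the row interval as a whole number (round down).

Rows = 3.9 × 10.75 = 41.9 → 42 rows.
Stitches to add: 14 → 7 shaping rows (at 2 st each).
42 / 7 = 6.00 → every 6 rows.

Increase every 6th row.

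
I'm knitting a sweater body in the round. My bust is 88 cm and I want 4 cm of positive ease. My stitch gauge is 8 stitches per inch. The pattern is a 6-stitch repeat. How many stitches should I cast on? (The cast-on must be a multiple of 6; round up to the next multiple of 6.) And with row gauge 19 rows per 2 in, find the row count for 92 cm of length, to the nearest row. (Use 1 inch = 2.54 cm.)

Cast on 294 stitches; work 344 rows.

Finished = 88 + 4 = 92 cm.
92 cm × 1/2.54 = 36.22 inches.
8/1 = 8 sts per in; 36.22 × 8 = 289.76 sts.
Next multiple of 6 → 294.
92 cm = 36.22 inches; × 9.5 = 344.09 → 344 rows.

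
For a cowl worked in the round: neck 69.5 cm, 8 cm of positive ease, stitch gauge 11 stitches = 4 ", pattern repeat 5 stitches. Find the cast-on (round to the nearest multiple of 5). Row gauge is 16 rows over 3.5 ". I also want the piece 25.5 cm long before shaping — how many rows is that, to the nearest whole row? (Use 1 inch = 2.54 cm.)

Finished = 69.5 + 8 = 77.5 cm.
77.5 cm × 1/2.54 = 30.51 inches.
11/4 = 2.75 sts per in; 30.51 × 2.75 = 83.91 sts.
Nearest multiple of 5 → 85.
25.5 cm = 10.04 inches; × 4.571 = 45.89 → 46 rows.

Cast on 85 stitches; work 46 rows.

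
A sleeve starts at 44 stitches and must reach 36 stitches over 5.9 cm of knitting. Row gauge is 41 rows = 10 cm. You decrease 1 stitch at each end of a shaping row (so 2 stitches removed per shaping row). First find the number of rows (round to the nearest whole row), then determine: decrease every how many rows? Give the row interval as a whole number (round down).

Decrease every 6th row.

Rows = 5.9 × 4.1 = 24.2 → 24 rows.
Stitches to remove: 8 → 4 shaping rows (at 2 st each).
24 / 4 = 6.00 → every 6 rows.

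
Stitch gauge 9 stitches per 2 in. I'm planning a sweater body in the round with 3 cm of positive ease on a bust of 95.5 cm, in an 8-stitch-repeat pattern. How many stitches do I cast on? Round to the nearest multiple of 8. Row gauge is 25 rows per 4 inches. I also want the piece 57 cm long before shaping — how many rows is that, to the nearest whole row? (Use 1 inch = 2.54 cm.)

Finished = 95.5 + 3 = 98.5 cm.
98.5 cm × 1/2.54 = 38.78 inches.
9/2 = 4.5 sts per in; 38.78 × 4.5 = 174.51 sts.
Nearest multiple of 8 → 176.
57 cm = 22.44 inches; × 6.25 = 140.26 → 140 rows.

Cast on 176 stitches; work 140 rows.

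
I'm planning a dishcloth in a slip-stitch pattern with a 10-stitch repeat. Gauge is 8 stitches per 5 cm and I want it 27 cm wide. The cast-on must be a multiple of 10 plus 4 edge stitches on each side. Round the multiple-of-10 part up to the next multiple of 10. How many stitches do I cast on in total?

8 / 5 = 1.6 sts per cm.
27 × 1.6 = 43.20 sts.
Less 8 edge sts → 35.20 for the repeat.
Next multiple of 10: 40.
Add back 8 edge sts → 48.

Cast on 48 stitches.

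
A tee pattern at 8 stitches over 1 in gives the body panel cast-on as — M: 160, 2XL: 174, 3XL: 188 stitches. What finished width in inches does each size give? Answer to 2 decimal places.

8/1 = 8 sts per in.
M: 160 / 8 = 20.000 → 20.00 in.
2XL: 174 / 8 = 21.750 → 21.75 in.
3XL: 188 / 8 = 23.500 → 23.50 in.

M 20.00 inches; 2XL 21.75 inches; 3XL 23.50 inches.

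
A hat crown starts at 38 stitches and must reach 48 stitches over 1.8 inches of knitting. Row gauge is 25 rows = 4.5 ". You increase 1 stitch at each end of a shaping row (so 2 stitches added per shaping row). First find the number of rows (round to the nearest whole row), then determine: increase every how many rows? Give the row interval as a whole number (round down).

Increase every 2nd row.

Rows = 1.8 × 5.556 = 10.0 → 10 rows.
Stitches to add: 10 → 5 shaping rows (at 2 st each).
10 / 5 = 2.00 → every 2 rows.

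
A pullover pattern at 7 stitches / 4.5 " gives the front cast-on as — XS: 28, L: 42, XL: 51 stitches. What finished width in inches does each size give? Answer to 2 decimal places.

XS 18.00 inches; L 27.00 inches; XL 32.79 inches.

7/4.5 = 1.556 sts per in.
XS: 28 / 1.556 = 18.000 → 18.00 in.
L: 42 / 1.556 = 27.000 → 27.00 in.
XL: 51 / 1.556 = 32.786 → 32.79 in.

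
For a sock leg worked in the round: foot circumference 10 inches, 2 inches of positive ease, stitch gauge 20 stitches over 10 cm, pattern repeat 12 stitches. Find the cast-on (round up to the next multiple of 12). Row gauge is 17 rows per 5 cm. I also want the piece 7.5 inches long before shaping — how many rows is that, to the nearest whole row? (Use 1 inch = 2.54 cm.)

Cast on 72 stitches; work 65 rows.

Finished = 10 + 2 = 12 inches.
12 inches × 2.54 = 30.48 cm.
20/10 = 2 sts per cm; 30.48 × 2 = 60.96 sts.
Next multiple of 12 → 72.
7.5 inches = 19.05 cm; × 3.4 = 64.77 → 65 rows.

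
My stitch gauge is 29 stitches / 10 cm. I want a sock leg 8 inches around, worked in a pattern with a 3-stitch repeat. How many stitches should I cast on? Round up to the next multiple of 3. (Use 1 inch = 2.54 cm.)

8 in = 8 × 2.54 = 20.32 cm.
29 / 10 = 2.9 sts/cm.
20.32 × 2.9 = 58.93 sts.
→ 60.

Cast on 60 stitches.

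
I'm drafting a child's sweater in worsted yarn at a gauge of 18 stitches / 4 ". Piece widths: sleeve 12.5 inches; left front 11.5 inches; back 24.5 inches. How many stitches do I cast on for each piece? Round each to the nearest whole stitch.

Rate = 18/4 = 4.5 sts per in.
sleeve: 12.5 × 4.5 = 56.25 → 56.
left front: 11.5 × 4.5 = 51.75 → 52.
back: 24.5 × 4.5 = 110.25 → 110.

sleeve 56; left front 52; back 110.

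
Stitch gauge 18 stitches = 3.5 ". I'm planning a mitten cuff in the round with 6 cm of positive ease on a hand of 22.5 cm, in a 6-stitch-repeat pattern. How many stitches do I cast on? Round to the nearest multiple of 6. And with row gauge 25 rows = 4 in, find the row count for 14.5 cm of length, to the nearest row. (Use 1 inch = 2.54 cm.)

Cast on 60 stitches; work 36 rows.

Finished = 22.5 + 6 = 28.5 cm.
28.5 cm × 1/2.54 = 11.22 inches.
18/3.5 = 5.143 sts per in; 11.22 × 5.143 = 57.71 sts.
Nearest multiple of 6 → 60.
14.5 cm = 5.71 inches; × 6.25 = 35.68 → 36 rows.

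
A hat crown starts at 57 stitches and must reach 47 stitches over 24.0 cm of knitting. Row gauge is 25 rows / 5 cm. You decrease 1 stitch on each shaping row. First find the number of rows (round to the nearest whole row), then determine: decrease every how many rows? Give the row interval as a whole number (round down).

Decrease every 12th row.

Rows = 24.0 × 5 = 120.0 → 120 rows.
Stitches to remove: 10 → 10 shaping rows (at 1 st each).
120 / 10 = 12.00 → every 12 rows.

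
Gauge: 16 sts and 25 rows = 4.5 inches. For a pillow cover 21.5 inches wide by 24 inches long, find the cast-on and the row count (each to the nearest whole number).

Stitch gauge = 16/4.5 = 3.556 sts/in; 21.5 × 3.556 = 76.44 → 76 sts.
Row gauge = 25/4.5 = 5.556 rows/in; 24 × 5.556 = 133.33 → 133 rows.

Cast on 76 stitches and work 133 rows.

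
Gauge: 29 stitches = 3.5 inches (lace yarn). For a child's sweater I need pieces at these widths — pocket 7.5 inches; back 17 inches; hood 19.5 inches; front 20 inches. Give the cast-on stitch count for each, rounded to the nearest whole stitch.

Rate = 29/3.5 = 8.286 sts per in.
pocket: 7.5 × 8.286 = 62.14 → 62.
back: 17 × 8.286 = 140.86 → 141.
hood: 19.5 × 8.286 = 161.57 → 162.
front: 20 × 8.286 = 165.71 → 166.

pocket 62; back 141; hood 162; front 166.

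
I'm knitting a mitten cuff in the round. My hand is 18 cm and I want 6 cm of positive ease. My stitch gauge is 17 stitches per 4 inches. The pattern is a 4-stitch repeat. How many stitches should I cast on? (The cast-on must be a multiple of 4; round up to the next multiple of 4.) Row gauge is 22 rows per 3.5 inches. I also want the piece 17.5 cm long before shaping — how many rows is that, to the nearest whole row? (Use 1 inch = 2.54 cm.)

Finished = 18 + 6 = 24 cm.
24 cm × 1/2.54 = 9.45 inches.
17/4 = 4.25 sts per in; 9.45 × 4.25 = 40.16 sts.
Next multiple of 4 → 44.
17.5 cm = 6.89 inches; × 6.286 = 43.31 → 43 rows.

Cast on 44 stitches; work 43 rows.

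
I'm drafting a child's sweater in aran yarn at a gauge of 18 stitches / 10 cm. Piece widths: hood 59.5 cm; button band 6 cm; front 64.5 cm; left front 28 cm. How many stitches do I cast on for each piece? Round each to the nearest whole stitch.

hood 107; button band 11; front 116; left front 50.

Rate = 18/10 = 1.8 sts per cm.
hood: 59.5 × 1.8 = 107.10 → 107.
button band: 6 × 1.8 = 10.80 → 11.
front: 64.5 × 1.8 = 116.10 → 116.
left front: 28 × 1.8 = 50.40 → 50.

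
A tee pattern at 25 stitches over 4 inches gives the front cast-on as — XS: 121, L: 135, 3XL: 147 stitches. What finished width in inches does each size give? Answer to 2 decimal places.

XS 19.36 inches; L 21.60 inches; 3XL 23.52 inches.

25/4 = 6.25 sts per in.
XS: 121 / 6.25 = 19.360 → 19.36 in.
L: 135 / 6.25 = 21.600 → 21.60 in.
3XL: 147 / 6.25 = 23.520 → 23.52 in.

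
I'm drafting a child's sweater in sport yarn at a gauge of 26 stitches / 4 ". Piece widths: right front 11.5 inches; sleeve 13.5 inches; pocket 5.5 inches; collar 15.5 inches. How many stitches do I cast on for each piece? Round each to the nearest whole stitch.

Rate = 26/4 = 6.5 sts per in.
right front: 11.5 × 6.5 = 74.75 → 75.
sleeve: 13.5 × 6.5 = 87.75 → 88.
pocket: 5.5 × 6.5 = 35.75 → 36.
collar: 15.5 × 6.5 = 100.75 → 101.

right front 75; sleeve 88; pocket 36; collar 101.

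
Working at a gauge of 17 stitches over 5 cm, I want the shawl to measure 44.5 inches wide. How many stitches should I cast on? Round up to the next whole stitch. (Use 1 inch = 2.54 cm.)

44.5 in = 113.03 cm.
17 stitches / 5 cm = 3.4 stitches per cm.
113.03 × 3.4 = 384.30 stitches.
Round up → 385.

385 stitches.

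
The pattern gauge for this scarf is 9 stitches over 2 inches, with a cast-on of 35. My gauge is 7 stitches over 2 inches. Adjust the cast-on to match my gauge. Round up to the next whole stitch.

Scale factor = 7 / 9 = 0.778.
35 × 7 / 9 = 27.22 sts.
→ 28 sts.

28 stitches.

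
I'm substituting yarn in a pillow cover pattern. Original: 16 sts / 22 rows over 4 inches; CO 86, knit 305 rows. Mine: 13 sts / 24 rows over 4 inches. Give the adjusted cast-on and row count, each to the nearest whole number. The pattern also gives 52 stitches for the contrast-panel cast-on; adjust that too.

Cast on 70 stitches; work 333 rows; contrast-panel cast-on 42 stitches.

Stitches: 86 × 13/16 = 69.88 → 70.
Rows: 305 × 24/22 = 332.73 → 333.
contrast-panel cast-on: 52 × 13/16 = 42.25 → 42.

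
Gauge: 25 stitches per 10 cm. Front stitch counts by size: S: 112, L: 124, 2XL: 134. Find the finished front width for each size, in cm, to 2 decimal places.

S 44.80 cm; L 49.60 cm; 2XL 53.60 cm.

25/10 = 2.5 sts per cm.
S: 112 / 2.5 = 44.800 → 44.80 cm.
L: 124 / 2.5 = 49.600 → 49.60 cm.
2XL: 134 / 2.5 = 53.600 → 53.60 cm.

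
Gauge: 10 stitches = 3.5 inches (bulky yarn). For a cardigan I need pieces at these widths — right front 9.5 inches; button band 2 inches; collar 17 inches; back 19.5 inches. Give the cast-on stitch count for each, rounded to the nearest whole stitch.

right front 27; button band 6; collar 49; back 56.

Rate = 10/3.5 = 2.857 sts per in.
right front: 9.5 × 2.857 = 27.14 → 27.
button band: 2 × 2.857 = 5.71 → 6.
collar: 17 × 2.857 = 48.57 → 49.
back: 19.5 × 2.857 = 55.71 → 56.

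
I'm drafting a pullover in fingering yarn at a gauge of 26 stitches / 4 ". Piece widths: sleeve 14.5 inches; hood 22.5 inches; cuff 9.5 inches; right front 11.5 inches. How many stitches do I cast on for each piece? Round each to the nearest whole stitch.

sleeve 94; hood 146; cuff 62; right front 75.

Rate = 26/4 = 6.5 sts per in.
sleeve: 14.5 × 6.5 = 94.25 → 94.
hood: 22.5 × 6.5 = 146.25 → 146.
cuff: 9.5 × 6.5 = 61.75 → 62.
right front: 11.5 × 6.5 = 74.75 → 75.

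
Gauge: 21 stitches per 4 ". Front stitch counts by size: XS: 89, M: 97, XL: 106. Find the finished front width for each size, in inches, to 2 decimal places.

XS 16.95 inches; M 18.48 inches; XL 20.19 inches.

21/4 = 5.25 sts per in.
XS: 89 / 5.25 = 16.952 → 16.95 in.
M: 97 / 5.25 = 18.476 → 18.48 in.
XL: 106 / 5.25 = 20.190 → 20.19 in.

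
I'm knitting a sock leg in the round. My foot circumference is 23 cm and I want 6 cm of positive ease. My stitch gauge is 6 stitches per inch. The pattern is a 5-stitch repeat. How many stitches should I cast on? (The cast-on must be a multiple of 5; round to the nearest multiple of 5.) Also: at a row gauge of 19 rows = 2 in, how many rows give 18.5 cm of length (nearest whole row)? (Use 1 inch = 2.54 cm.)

Finished = 23 + 6 = 29 cm.
29 cm × 1/2.54 = 11.42 inches.
6/1 = 6 sts per in; 11.42 × 6 = 68.50 sts.
Nearest multiple of 5 → 70.
18.5 cm = 7.28 inches; × 9.5 = 69.19 → 69 rows.

Cast on 70 stitches; work 69 rows.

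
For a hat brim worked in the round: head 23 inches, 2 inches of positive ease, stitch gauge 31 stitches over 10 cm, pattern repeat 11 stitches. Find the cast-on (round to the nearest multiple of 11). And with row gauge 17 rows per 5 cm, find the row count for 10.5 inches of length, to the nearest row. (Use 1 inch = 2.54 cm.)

Finished = 23 + 2 = 25 inches.
25 inches × 2.54 = 63.50 cm.
31/10 = 3.1 sts per cm; 63.50 × 3.1 = 196.85 sts.
Nearest multiple of 11 → 198.
10.5 inches = 26.67 cm; × 3.4 = 90.68 → 91 rows.

Cast on 198 stitches; work 91 rows.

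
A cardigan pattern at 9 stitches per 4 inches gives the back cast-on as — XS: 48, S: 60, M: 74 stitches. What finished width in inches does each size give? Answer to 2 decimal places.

9/4 = 2.25 sts per in.
XS: 48 / 2.25 = 21.333 → 21.33 in.
S: 60 / 2.25 = 26.667 → 26.67 in.
M: 74 / 2.25 = 32.889 → 32.89 in.

XS 21.33 inches; S 26.67 inches; M 32.89 inches.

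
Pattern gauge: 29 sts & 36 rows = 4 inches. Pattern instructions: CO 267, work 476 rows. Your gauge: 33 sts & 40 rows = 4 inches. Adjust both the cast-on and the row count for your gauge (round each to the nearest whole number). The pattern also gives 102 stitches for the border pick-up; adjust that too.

Stitches: 267 × 33/29 = 303.83 → 304.
Rows: 476 × 40/36 = 528.89 → 529.
border pick-up: 102 × 33/29 = 116.07 → 116.

Cast on 304 stitches; work 529 rows; border pick-up 116 stitches.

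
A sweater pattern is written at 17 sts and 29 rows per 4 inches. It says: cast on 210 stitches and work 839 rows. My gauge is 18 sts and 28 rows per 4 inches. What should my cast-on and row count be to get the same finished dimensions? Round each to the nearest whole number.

Cast on 222 stitches; work 810 rows.

Stitches: 210 × 18/17 = 222.35 → 222.
Rows: 839 × 28/29 = 810.07 → 810.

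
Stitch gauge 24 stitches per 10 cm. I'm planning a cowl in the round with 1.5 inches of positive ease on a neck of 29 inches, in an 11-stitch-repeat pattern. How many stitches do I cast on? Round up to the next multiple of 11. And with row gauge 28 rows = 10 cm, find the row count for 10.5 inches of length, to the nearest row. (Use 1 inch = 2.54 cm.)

Finished = 29 + 1.5 = 30.5 inches.
30.5 inches × 2.54 = 77.47 cm.
24/10 = 2.4 sts per cm; 77.47 × 2.4 = 185.93 sts.
Next multiple of 11 → 187.
10.5 inches = 26.67 cm; × 2.8 = 74.68 → 75 rows.

Cast on 187 stitches; work 75 rows.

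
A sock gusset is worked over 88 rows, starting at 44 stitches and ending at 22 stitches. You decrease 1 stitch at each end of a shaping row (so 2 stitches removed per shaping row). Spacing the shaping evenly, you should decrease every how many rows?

Decrease every 8th row.

Stitches to remove: |22 − 44| = 22.
Shaping rows needed: 22 / 2 = 11.
88 rows / 11 = every 8 rows.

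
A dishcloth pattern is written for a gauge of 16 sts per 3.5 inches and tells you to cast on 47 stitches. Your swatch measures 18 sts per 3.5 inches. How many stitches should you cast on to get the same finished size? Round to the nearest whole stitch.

Scale factor = 18 / 16 = 1.125.
47 × 18 / 16 = 52.88 sts.
→ 53 sts.

Cast on 53 stitches.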